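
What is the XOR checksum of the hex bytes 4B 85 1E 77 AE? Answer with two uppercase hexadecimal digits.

XOR the bytes together:
  start with 0x4B
  0x4B ⊕ 0x85 = 0xCE
  0xCE ⊕ 0x1E = 0xD0
  0xD0 ⊕ 0x77 = 0xA7
  0xA7 ⊕ 0xAE = 0x09

09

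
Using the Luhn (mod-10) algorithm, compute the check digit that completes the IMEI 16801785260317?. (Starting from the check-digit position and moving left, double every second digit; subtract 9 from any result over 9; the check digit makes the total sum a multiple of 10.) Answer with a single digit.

6

Partial digits right→left: 7 1 3 0 6 2 5 8 7 1 0 8 6 1
Double every second digit counting from the check-digit position (so the 1st, 3rd, 5th, ... of the partial from the right).
  doubled (with −9 where >9): 5 6 3 1 5 0 3 → sum 23
  kept as-is: 1 0 2 8 1 8 1 → sum 21
Total = 23 + 21 = 44.
Check digit = (10 − (44 mod 10)) mod 10 = 6.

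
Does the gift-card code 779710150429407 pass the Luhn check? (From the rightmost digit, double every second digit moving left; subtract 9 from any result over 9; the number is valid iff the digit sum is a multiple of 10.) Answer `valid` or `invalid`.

From the right, keep odd positions and double even positions (subtract 9 from any doubled value over 9):
  doubled (positions 2,4,...): 0 9 8 1 0 5 5 → sum 28
  kept (positions 1,3,...): 7 4 2 0 1 1 9 7 → sum 31
Total = 59.
59 mod 10 = 9, so the number is invalid.

invalid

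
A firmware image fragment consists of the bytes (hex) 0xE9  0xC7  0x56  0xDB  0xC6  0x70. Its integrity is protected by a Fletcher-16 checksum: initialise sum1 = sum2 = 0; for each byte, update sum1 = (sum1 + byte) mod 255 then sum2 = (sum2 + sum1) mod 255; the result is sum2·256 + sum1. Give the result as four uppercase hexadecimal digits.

Running sums (mod 255):
  after byte 0 (0xE9): sum1=233, sum2=233
  after byte 1 (0xC7): sum1=177, sum2=155
  after byte 2 (0x56): sum1=8, sum2=163
  after byte 3 (0xDB): sum1=227, sum2=135
  after byte 4 (0xC6): sum1=170, sum2=50
  after byte 5 (0x70): sum1=27, sum2=77
Checksum = sum2·256 + sum1 = 77·256 + 27 = 19739 = 0x4D1B.

4D1B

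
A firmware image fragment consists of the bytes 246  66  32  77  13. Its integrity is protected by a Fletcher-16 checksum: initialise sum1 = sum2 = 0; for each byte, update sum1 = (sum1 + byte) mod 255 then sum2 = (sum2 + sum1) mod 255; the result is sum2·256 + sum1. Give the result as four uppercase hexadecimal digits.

E3B3

Running sums (mod 255):
  after byte 0 (246): sum1=246, sum2=246
  after byte 1 (66): sum1=57, sum2=48
  after byte 2 (32): sum1=89, sum2=137
  after byte 3 (77): sum1=166, sum2=48
  after byte 4 (13): sum1=179, sum2=227
Checksum = sum2·256 + sum1 = 227·256 + 179 = 58291 = 0xE3B3.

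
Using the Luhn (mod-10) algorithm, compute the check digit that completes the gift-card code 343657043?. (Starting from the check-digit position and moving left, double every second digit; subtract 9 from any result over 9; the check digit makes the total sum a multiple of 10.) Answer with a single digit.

Partial digits right→left: 3 4 0 7 5 6 3 4 3
Double every second digit counting from the check-digit position (so the 1st, 3rd, 5th, ... of the partial from the right).
  doubled (with −9 where >9): 6 0 1 6 6 → sum 19
  kept as-is: 4 7 6 4 → sum 21
Total = 19 + 21 = 40.
Check digit = (10 − (40 mod 10)) mod 10 = 0.

0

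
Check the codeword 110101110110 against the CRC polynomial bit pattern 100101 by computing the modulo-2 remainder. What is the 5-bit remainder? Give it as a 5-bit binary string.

00010

Modulo-2 division of 110101110110 by 100101:
  pos 0: 110101 XOR 100101 = 010000
  pos 1: 100001 XOR 100101 = 000100
  pos 4: 100101 XOR 100101 = 000000
Remainder = 00010 (nonzero — an error is detected).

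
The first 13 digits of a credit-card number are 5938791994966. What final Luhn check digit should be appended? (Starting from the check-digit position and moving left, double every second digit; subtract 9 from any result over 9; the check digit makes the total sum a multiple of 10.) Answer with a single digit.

Partial digits right→left: 6 6 9 4 9 9 1 9 7 8 3 9 5
Double every second digit counting from the check-digit position (so the 1st, 3rd, 5th, ... of the partial from the right).
  doubled (with −9 where >9): 3 9 9 2 5 6 1 → sum 35
  kept as-is: 6 4 9 9 8 9 → sum 45
Total = 35 + 45 = 80.
Check digit = (10 − (80 mod 10)) mod 10 = 0.

0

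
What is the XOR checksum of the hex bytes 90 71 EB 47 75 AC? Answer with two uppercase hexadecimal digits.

94

XOR the bytes together:
  start with 0x90
  0x90 ⊕ 0x71 = 0xE1
  0xE1 ⊕ 0xEB = 0x0A
  0x0A ⊕ 0x47 = 0x4D
  0x4D ⊕ 0x75 = 0x38
  0x38 ⊕ 0xAC = 0x94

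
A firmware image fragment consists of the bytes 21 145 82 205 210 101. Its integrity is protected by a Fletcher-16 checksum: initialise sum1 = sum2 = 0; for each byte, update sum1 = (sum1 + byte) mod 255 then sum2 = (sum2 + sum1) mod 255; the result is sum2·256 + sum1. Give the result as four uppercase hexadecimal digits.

14FE

Running sums (mod 255):
  after byte 0 (21): sum1=21, sum2=21
  after byte 1 (145): sum1=166, sum2=187
  after byte 2 (82): sum1=248, sum2=180
  after byte 3 (205): sum1=198, sum2=123
  after byte 4 (210): sum1=153, sum2=21
  after byte 5 (101): sum1=254, sum2=20
Checksum = sum2·256 + sum1 = 20·256 + 254 = 5374 = 0x14FE.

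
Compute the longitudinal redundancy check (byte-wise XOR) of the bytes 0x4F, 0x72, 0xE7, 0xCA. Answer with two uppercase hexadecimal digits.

XOR the bytes together:
  start with 0x4F
  0x4F ⊕ 0x72 = 0x3D
  0x3D ⊕ 0xE7 = 0xDA
  0xDA ⊕ 0xCA = 0x10

10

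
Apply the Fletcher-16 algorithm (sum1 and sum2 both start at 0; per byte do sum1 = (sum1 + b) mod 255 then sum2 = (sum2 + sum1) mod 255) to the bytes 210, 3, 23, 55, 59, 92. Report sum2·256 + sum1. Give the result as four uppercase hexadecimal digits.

D4BB

Running sums (mod 255):
  after byte 0 (210): sum1=210, sum2=210
  after byte 1 (3): sum1=213, sum2=168
  after byte 2 (23): sum1=236, sum2=149
  after byte 3 (55): sum1=36, sum2=185
  after byte 4 (59): sum1=95, sum2=25
  after byte 5 (92): sum1=187, sum2=212
Checksum = sum2·256 + sum1 = 212·256 + 187 = 54459 = 0xD4BB.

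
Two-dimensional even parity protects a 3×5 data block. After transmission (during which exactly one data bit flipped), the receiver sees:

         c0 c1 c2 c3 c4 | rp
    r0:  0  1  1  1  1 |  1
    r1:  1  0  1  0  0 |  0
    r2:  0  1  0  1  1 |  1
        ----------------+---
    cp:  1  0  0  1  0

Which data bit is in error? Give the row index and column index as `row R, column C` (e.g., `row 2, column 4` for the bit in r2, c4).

row 0, column 3

Recompute each row's even parity and compare to rp:
  r0: data parity 0, sent rp 1 → mismatch
  r1: data parity 0, sent rp 0 → ok
  r2: data parity 1, sent rp 1 → ok
Recompute each column's even parity and compare to cp:
  c0: data parity 1, sent cp 1 → ok
  c1: data parity 0, sent cp 0 → ok
  c2: data parity 0, sent cp 0 → ok
  c3: data parity 0, sent cp 1 → mismatch
  c4: data parity 0, sent cp 0 → ok
Exactly one row (r0) and one column (c3) fail → the flipped bit is at their intersection.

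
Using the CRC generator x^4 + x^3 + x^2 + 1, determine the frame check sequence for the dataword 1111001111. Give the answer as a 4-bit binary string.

1001

Append 4 zeros: 11110011110000. Divide by 11101 (XOR where the leading bit is 1):
  pos 0: 11110 XOR 11101 = 00011
  pos 3: 11011 XOR 11101 = 00110
  pos 5: 11011 XOR 11101 = 00110
  pos 7: 11000 XOR 11101 = 00101
  pos 9: 10100 XOR 11101 = 01001
Remainder (last 4 bits) = 1001. This is the CRC / FCS.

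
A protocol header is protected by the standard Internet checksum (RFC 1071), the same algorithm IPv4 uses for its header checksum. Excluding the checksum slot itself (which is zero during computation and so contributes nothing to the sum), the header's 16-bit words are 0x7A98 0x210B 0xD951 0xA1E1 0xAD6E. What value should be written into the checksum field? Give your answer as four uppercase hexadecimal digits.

One's-complement addition (fold any carry out of bit 15 back into bit 0):
  0x7A98 + 0x210B = 0x09BA3
  0x9BA3 + 0xD951 = 0x174F4 → wrap carry → 0x74F5
  0x74F5 + 0xA1E1 = 0x116D6 → wrap carry → 0x16D7
  0x16D7 + 0xAD6E = 0x0C445
One's-complement sum = 0xC445.
Checksum = ~0xC445 & 0xFFFF = 0x3BBA.

3BBA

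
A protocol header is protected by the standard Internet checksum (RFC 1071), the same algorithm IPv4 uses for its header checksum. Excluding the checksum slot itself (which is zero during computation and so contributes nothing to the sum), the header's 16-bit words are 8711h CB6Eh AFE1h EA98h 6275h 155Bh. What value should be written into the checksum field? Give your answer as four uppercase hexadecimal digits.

9B34

One's-complement addition (fold any carry out of bit 15 back into bit 0):
  0x8711 + 0xCB6E = 0x1527F → wrap carry → 0x5280
  0x5280 + 0xAFE1 = 0x10261 → wrap carry → 0x0262
  0x0262 + 0xEA98 = 0x0ECFA
  0xECFA + 0x6275 = 0x14F6F → wrap carry → 0x4F70
  0x4F70 + 0x155B = 0x064CB
One's-complement sum = 0x64CB.
Checksum = ~0x64CB & 0xFFFF = 0x9B34.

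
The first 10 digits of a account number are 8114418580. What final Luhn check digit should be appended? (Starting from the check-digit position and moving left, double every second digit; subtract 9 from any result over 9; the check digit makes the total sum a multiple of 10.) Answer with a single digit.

8

Partial digits right→left: 0 8 5 8 1 4 4 1 1 8
Double every second digit counting from the check-digit position (so the 1st, 3rd, 5th, ... of the partial from the right).
  doubled (with −9 where >9): 0 1 2 8 2 → sum 13
  kept as-is: 8 8 4 1 8 → sum 29
Total = 13 + 29 = 42.
Check digit = (10 − (42 mod 10)) mod 10 = 8.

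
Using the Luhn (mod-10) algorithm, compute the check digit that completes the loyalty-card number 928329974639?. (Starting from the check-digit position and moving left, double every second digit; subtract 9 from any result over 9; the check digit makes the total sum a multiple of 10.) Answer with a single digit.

Partial digits right→left: 9 3 6 4 7 9 9 2 3 8 2 9
Double every second digit counting from the check-digit position (so the 1st, 3rd, 5th, ... of the partial from the right).
  doubled (with −9 where >9): 9 3 5 9 6 4 → sum 36
  kept as-is: 3 4 9 2 8 9 → sum 35
Total = 36 + 35 = 71.
Check digit = (10 − (71 mod 10)) mod 10 = 9.

9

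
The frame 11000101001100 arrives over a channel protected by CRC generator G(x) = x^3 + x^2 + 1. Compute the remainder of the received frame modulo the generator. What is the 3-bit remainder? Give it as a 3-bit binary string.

Modulo-2 division of 11000101001100 by 1101:
  pos 0: 1100 XOR 1101 = 0001
  pos 3: 1010 XOR 1101 = 0111
  pos 4: 1111 XOR 1101 = 0010
  pos 6: 1000 XOR 1101 = 0101
  pos 7: 1011 XOR 1101 = 0110
  pos 8: 1101 XOR 1101 = 0000
Remainder = 000 (zero — the frame passes the CRC check).

000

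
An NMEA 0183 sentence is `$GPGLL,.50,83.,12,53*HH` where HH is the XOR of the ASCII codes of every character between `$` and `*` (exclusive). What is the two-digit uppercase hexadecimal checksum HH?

XOR the ASCII codes of the payload characters:
  'G' = 0x47 → acc = 0x47
  'P' = 0x50 → acc = 0x17
  'G' = 0x47 → acc = 0x50
  'L' = 0x4C → acc = 0x1C
  'L' = 0x4C → acc = 0x50
  ',' = 0x2C → acc = 0x7C
  '.' = 0x2E → acc = 0x52
  '5' = 0x35 → acc = 0x67
  '0' = 0x30 → acc = 0x57
  ',' = 0x2C → acc = 0x7B
  '8' = 0x38 → acc = 0x43
  '3' = 0x33 → acc = 0x70
  '.' = 0x2E → acc = 0x5E
  ',' = 0x2C → acc = 0x72
  '1' = 0x31 → acc = 0x43
  '2' = 0x32 → acc = 0x71
  ',' = 0x2C → acc = 0x5D
  '5' = 0x35 → acc = 0x68
  '3' = 0x33 → acc = 0x5B
Checksum = 0x5B.

5B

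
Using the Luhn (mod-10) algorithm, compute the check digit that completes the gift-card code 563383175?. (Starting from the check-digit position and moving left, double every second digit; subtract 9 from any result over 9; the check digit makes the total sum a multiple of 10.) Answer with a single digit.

Partial digits right→left: 5 7 1 3 8 3 3 6 5
Double every second digit counting from the check-digit position (so the 1st, 3rd, 5th, ... of the partial from the right).
  doubled (with −9 where >9): 1 2 7 6 1 → sum 17
  kept as-is: 7 3 3 6 → sum 19
Total = 17 + 19 = 36.
Check digit = (10 − (36 mod 10)) mod 10 = 4.

4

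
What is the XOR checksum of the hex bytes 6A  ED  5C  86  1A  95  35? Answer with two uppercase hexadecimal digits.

XOR the bytes together:
  start with 0x6A
  0x6A ⊕ 0xED = 0x87
  0x87 ⊕ 0x5C = 0xDB
  0xDB ⊕ 0x86 = 0x5D
  0x5D ⊕ 0x1A = 0x47
  0x47 ⊕ 0x95 = 0xD2
  0xD2 ⊕ 0x35 = 0xE7

E7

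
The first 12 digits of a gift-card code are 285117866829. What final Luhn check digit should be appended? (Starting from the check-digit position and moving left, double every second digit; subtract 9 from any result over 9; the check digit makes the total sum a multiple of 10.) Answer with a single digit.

Partial digits right→left: 9 2 8 6 6 8 7 1 1 5 8 2
Double every second digit counting from the check-digit position (so the 1st, 3rd, 5th, ... of the partial from the right).
  doubled (with −9 where >9): 9 7 3 5 2 7 → sum 33
  kept as-is: 2 6 8 1 5 2 → sum 24
Total = 33 + 24 = 57.
Check digit = (10 − (57 mod 10)) mod 10 = 3.

3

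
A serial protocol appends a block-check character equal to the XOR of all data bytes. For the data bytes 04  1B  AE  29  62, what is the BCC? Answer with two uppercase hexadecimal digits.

FA

XOR the bytes together:
  start with 0x04
  0x04 ⊕ 0x1B = 0x1F
  0x1F ⊕ 0xAE = 0xB1
  0xB1 ⊕ 0x29 = 0x98
  0x98 ⊕ 0x62 = 0xFA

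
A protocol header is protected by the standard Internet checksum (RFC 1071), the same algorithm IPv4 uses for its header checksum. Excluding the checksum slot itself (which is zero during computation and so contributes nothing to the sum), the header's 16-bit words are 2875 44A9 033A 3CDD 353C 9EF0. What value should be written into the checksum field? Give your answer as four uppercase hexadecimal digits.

7E9D

One's-complement addition (fold any carry out of bit 15 back into bit 0):
  0x2875 + 0x44A9 = 0x06D1E
  0x6D1E + 0x033A = 0x07058
  0x7058 + 0x3CDD = 0x0AD35
  0xAD35 + 0x353C = 0x0E271
  0xE271 + 0x9EF0 = 0x18161 → wrap carry → 0x8162
One's-complement sum = 0x8162.
Checksum = ~0x8162 & 0xFFFF = 0x7E9D.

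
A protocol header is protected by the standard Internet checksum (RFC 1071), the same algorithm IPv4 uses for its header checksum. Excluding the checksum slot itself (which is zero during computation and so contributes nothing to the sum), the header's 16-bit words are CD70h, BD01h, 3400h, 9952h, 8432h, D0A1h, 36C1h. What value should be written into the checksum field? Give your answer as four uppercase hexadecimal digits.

One's-complement addition (fold any carry out of bit 15 back into bit 0):
  0xCD70 + 0xBD01 = 0x18A71 → wrap carry → 0x8A72
  0x8A72 + 0x3400 = 0x0BE72
  0xBE72 + 0x9952 = 0x157C4 → wrap carry → 0x57C5
  0x57C5 + 0x8432 = 0x0DBF7
  0xDBF7 + 0xD0A1 = 0x1AC98 → wrap carry → 0xAC99
  0xAC99 + 0x36C1 = 0x0E35A
One's-complement sum = 0xE35A.
Checksum = ~0xE35A & 0xFFFF = 0x1CA5.

1CA5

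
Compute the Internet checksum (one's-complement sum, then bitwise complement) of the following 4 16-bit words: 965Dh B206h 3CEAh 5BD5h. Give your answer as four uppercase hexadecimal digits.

One's-complement addition (fold any carry out of bit 15 back into bit 0):
  0x965D + 0xB206 = 0x14863 → wrap carry → 0x4864
  0x4864 + 0x3CEA = 0x0854E
  0x854E + 0x5BD5 = 0x0E123
One's-complement sum = 0xE123.
Checksum = ~0xE123 & 0xFFFF = 0x1EDC.

1EDC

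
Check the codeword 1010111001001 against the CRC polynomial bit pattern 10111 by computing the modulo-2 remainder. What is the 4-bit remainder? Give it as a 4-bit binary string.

0111

Modulo-2 division of 1010111001001 by 10111:
  pos 0: 10101 XOR 10111 = 00010
  pos 3: 10110 XOR 10111 = 00001
  pos 7: 10100 XOR 10111 = 00011
Remainder = 0111 (nonzero — an error is detected).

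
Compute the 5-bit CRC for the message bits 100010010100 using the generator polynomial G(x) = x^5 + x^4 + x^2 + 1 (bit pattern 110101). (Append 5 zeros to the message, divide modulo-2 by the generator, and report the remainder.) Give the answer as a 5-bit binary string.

Append 5 zeros: 10001001010000000. Divide by 110101 (XOR where the leading bit is 1):
  pos 0: 100010 XOR 110101 = 010111
  pos 1: 101110 XOR 110101 = 011011
  pos 2: 110111 XOR 110101 = 000010
  pos 6: 100100 XOR 110101 = 010001
  pos 7: 100010 XOR 110101 = 010111
  pos 8: 101110 XOR 110101 = 011011
  pos 9: 110110 XOR 110101 = 000011
Remainder (last 5 bits) = 01100. This is the CRC / FCS.

01100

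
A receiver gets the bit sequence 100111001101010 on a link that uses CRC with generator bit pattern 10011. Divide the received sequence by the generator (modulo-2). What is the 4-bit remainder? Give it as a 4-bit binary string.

Modulo-2 division of 100111001101010 by 10011:
  pos 0: 10011 XOR 10011 = 00000
  pos 5: 10011 XOR 10011 = 00000
Remainder = 1010 (nonzero — an error is detected).

1010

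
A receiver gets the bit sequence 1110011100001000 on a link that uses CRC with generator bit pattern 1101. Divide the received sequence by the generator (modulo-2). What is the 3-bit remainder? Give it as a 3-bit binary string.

011

Modulo-2 division of 1110011100001000 by 1101:
  pos 0: 1110 XOR 1101 = 0011
  pos 2: 1101 XOR 1101 = 0000
  pos 6: 1100 XOR 1101 = 0001
  pos 9: 1001 XOR 1101 = 0100
  pos 10: 1000 XOR 1101 = 0101
  pos 11: 1010 XOR 1101 = 0111
  pos 12: 1110 XOR 1101 = 0011
Remainder = 011 (nonzero — an error is detected).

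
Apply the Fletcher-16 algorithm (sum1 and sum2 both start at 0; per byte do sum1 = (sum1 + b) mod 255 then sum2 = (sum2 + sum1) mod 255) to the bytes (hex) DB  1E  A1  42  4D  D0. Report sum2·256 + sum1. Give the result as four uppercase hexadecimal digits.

Running sums (mod 255):
  after byte 0 (DB): sum1=219, sum2=219
  after byte 1 (1E): sum1=249, sum2=213
  after byte 2 (A1): sum1=155, sum2=113
  after byte 3 (42): sum1=221, sum2=79
  after byte 4 (4D): sum1=43, sum2=122
  after byte 5 (D0): sum1=251, sum2=118
Checksum = sum2·256 + sum1 = 118·256 + 251 = 30459 = 0x76FB.

76FB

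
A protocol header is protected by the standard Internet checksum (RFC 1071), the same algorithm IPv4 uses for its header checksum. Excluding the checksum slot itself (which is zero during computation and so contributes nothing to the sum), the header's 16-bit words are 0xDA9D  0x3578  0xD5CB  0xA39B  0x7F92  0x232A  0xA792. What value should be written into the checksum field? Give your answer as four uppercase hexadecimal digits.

2C33

One's-complement addition (fold any carry out of bit 15 back into bit 0):
  0xDA9D + 0x3578 = 0x11015 → wrap carry → 0x1016
  0x1016 + 0xD5CB = 0x0E5E1
  0xE5E1 + 0xA39B = 0x1897C → wrap carry → 0x897D
  0x897D + 0x7F92 = 0x1090F → wrap carry → 0x0910
  0x0910 + 0x232A = 0x02C3A
  0x2C3A + 0xA792 = 0x0D3CC
One's-complement sum = 0xD3CC.
Checksum = ~0xD3CC & 0xFFFF = 0x2C33.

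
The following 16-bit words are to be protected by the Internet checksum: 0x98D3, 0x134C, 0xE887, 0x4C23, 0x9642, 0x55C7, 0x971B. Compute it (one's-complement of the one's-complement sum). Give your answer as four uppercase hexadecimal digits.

One's-complement addition (fold any carry out of bit 15 back into bit 0):
  0x98D3 + 0x134C = 0x0AC1F
  0xAC1F + 0xE887 = 0x194A6 → wrap carry → 0x94A7
  0x94A7 + 0x4C23 = 0x0E0CA
  0xE0CA + 0x9642 = 0x1770C → wrap carry → 0x770D
  0x770D + 0x55C7 = 0x0CCD4
  0xCCD4 + 0x971B = 0x163EF → wrap carry → 0x63F0
One's-complement sum = 0x63F0.
Checksum = ~0x63F0 & 0xFFFF = 0x9C0F.

9C0F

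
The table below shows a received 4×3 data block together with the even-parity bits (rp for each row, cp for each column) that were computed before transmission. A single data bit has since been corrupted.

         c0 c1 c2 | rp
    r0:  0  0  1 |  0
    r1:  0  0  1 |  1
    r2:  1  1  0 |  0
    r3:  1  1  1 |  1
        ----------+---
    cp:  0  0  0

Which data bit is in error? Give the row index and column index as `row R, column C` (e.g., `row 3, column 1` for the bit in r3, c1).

row 0, column 2

Recompute each row's even parity and compare to rp:
  r0: data parity 1, sent rp 0 → mismatch
  r1: data parity 1, sent rp 1 → ok
  r2: data parity 0, sent rp 0 → ok
  r3: data parity 1, sent rp 1 → ok
Recompute each column's even parity and compare to cp:
  c0: data parity 0, sent cp 0 → ok
  c1: data parity 0, sent cp 0 → ok
  c2: data parity 1, sent cp 0 → mismatch
Exactly one row (r0) and one column (c2) fail → the flipped bit is at their intersection.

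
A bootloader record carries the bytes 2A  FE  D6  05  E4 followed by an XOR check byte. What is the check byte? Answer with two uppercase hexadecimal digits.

XOR the bytes together:
  start with 0x2A
  0x2A ⊕ 0xFE = 0xD4
  0xD4 ⊕ 0xD6 = 0x02
  0x02 ⊕ 0x05 = 0x07
  0x07 ⊕ 0xE4 = 0xE3

E3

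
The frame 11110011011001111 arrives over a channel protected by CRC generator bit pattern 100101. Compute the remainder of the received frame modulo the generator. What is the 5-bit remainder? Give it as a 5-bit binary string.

11111

Modulo-2 division of 11110011011001111 by 100101:
  pos 0: 111100 XOR 100101 = 011001
  pos 1: 110011 XOR 100101 = 010110
  pos 2: 101101 XOR 100101 = 001000
  pos 4: 100001 XOR 100101 = 000100
  pos 7: 100100 XOR 100101 = 000001
Remainder = 11111 (nonzero — an error is detected).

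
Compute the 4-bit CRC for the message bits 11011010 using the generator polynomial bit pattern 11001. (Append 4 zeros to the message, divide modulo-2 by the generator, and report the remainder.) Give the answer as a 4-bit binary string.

Append 4 zeros: 110110100000. Divide by 11001 (XOR where the leading bit is 1):
  pos 0: 11011 XOR 11001 = 00010
  pos 3: 10010 XOR 11001 = 01011
  pos 4: 10110 XOR 11001 = 01111
  pos 5: 11110 XOR 11001 = 00111
  pos 7: 11100 XOR 11001 = 00101
Remainder (last 4 bits) = 0101. This is the CRC / FCS.

0101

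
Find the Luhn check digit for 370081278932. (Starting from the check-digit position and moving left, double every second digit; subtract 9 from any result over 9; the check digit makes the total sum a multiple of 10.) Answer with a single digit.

1

Partial digits right→left: 2 3 9 8 7 2 1 8 0 0 7 3
Double every second digit counting from the check-digit position (so the 1st, 3rd, 5th, ... of the partial from the right).
  doubled (with −9 where >9): 4 9 5 2 0 5 → sum 25
  kept as-is: 3 8 2 8 0 3 → sum 24
Total = 25 + 24 = 49.
Check digit = (10 − (49 mod 10)) mod 10 = 1.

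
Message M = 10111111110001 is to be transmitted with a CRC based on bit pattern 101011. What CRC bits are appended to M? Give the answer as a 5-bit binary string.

10010

Append 5 zeros: 1011111111000100000. Divide by 101011 (XOR where the leading bit is 1):
  pos 0: 101111 XOR 101011 = 000100
  pos 3: 100111 XOR 101011 = 001100
  pos 5: 110010 XOR 101011 = 011001
  pos 6: 110010 XOR 101011 = 011001
  pos 7: 110010 XOR 101011 = 011001
  pos 8: 110011 XOR 101011 = 011000
  pos 9: 110000 XOR 101011 = 011011
  pos 10: 110110 XOR 101011 = 011101
  pos 11: 111010 XOR 101011 = 010001
  pos 12: 100010 XOR 101011 = 001001
Remainder (last 5 bits) = 10010. This is the CRC / FCS.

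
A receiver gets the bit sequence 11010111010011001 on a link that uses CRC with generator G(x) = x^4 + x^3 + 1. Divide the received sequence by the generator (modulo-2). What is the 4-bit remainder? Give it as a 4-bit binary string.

0000

Modulo-2 division of 11010111010011001 by 11001:
  pos 0: 11010 XOR 11001 = 00011
  pos 3: 11111 XOR 11001 = 00110
  pos 5: 11001 XOR 11001 = 00000
  pos 12: 11001 XOR 11001 = 00000
Remainder = 0000 (zero — the frame passes the CRC check).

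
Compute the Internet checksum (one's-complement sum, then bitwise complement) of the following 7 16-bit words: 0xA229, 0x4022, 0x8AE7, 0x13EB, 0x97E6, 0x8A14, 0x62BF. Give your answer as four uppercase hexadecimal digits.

One's-complement addition (fold any carry out of bit 15 back into bit 0):
  0xA229 + 0x4022 = 0x0E24B
  0xE24B + 0x8AE7 = 0x16D32 → wrap carry → 0x6D33
  0x6D33 + 0x13EB = 0x0811E
  0x811E + 0x97E6 = 0x11904 → wrap carry → 0x1905
  0x1905 + 0x8A14 = 0x0A319
  0xA319 + 0x62BF = 0x105D8 → wrap carry → 0x05D9
One's-complement sum = 0x05D9.
Checksum = ~0x05D9 & 0xFFFF = 0xFA26.

FA26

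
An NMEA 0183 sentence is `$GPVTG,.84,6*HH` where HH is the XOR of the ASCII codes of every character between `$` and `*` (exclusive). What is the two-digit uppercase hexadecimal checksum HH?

46

XOR the ASCII codes of the payload characters:
  'G' = 0x47 → acc = 0x47
  'P' = 0x50 → acc = 0x17
  'V' = 0x56 → acc = 0x41
  'T' = 0x54 → acc = 0x15
  'G' = 0x47 → acc = 0x52
  ',' = 0x2C → acc = 0x7E
  '.' = 0x2E → acc = 0x50
  '8' = 0x38 → acc = 0x68
  '4' = 0x34 → acc = 0x5C
  ',' = 0x2C → acc = 0x70
  '6' = 0x36 → acc = 0x46
Checksum = 0x46.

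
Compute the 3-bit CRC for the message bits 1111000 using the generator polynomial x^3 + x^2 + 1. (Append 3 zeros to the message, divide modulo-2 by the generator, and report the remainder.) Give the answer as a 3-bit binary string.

Append 3 zeros: 1111000000. Divide by 1101 (XOR where the leading bit is 1):
  pos 0: 1111 XOR 1101 = 0010
  pos 2: 1000 XOR 1101 = 0101
  pos 3: 1010 XOR 1101 = 0111
  pos 4: 1110 XOR 1101 = 0011
  pos 6: 1100 XOR 1101 = 0001
Remainder (last 3 bits) = 001. This is the CRC / FCS.

001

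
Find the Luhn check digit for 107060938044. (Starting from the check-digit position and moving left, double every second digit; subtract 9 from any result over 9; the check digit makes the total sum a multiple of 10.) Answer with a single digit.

Partial digits right→left: 4 4 0 8 3 9 0 6 0 7 0 1
Double every second digit counting from the check-digit position (so the 1st, 3rd, 5th, ... of the partial from the right).
  doubled (with −9 where >9): 8 0 6 0 0 0 → sum 14
  kept as-is: 4 8 9 6 7 1 → sum 35
Total = 14 + 35 = 49.
Check digit = (10 − (49 mod 10)) mod 10 = 1.

1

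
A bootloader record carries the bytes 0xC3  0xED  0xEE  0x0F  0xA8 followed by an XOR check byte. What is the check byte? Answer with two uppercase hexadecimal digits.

XOR the bytes together:
  start with 0xC3
  0xC3 ⊕ 0xED = 0x2E
  0x2E ⊕ 0xEE = 0xC0
  0xC0 ⊕ 0x0F = 0xCF
  0xCF ⊕ 0xA8 = 0x67

67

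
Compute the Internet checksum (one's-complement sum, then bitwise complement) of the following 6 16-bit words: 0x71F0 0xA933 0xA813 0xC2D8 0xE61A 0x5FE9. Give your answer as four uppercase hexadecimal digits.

One's-complement addition (fold any carry out of bit 15 back into bit 0):
  0x71F0 + 0xA933 = 0x11B23 → wrap carry → 0x1B24
  0x1B24 + 0xA813 = 0x0C337
  0xC337 + 0xC2D8 = 0x1860F → wrap carry → 0x8610
  0x8610 + 0xE61A = 0x16C2A → wrap carry → 0x6C2B
  0x6C2B + 0x5FE9 = 0x0CC14
One's-complement sum = 0xCC14.
Checksum = ~0xCC14 & 0xFFFF = 0x33EB.

33EB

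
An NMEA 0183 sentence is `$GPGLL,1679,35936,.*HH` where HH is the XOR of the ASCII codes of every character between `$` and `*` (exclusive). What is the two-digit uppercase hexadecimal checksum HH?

61

XOR the ASCII codes of the payload characters:
  'G' = 0x47 → acc = 0x47
  'P' = 0x50 → acc = 0x17
  'G' = 0x47 → acc = 0x50
  'L' = 0x4C → acc = 0x1C
  'L' = 0x4C → acc = 0x50
  ',' = 0x2C → acc = 0x7C
  '1' = 0x31 → acc = 0x4D
  '6' = 0x36 → acc = 0x7B
  '7' = 0x37 → acc = 0x4C
  '9' = 0x39 → acc = 0x75
  ',' = 0x2C → acc = 0x59
  '3' = 0x33 → acc = 0x6A
  '5' = 0x35 → acc = 0x5F
  '9' = 0x39 → acc = 0x66
  '3' = 0x33 → acc = 0x55
  '6' = 0x36 → acc = 0x63
  ',' = 0x2C → acc = 0x4F
  '.' = 0x2E → acc = 0x61
Checksum = 0x61.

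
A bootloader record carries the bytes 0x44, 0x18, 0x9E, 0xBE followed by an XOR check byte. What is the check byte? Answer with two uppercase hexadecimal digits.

7C

XOR the bytes together:
  start with 0x44
  0x44 ⊕ 0x18 = 0x5C
  0x5C ⊕ 0x9E = 0xC2
  0xC2 ⊕ 0xBE = 0x7C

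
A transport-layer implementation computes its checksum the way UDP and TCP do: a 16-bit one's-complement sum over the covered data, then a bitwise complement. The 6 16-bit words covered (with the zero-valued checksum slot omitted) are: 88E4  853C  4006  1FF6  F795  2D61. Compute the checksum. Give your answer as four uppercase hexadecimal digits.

6CEB

One's-complement addition (fold any carry out of bit 15 back into bit 0):
  0x88E4 + 0x853C = 0x10E20 → wrap carry → 0x0E21
  0x0E21 + 0x4006 = 0x04E27
  0x4E27 + 0x1FF6 = 0x06E1D
  0x6E1D + 0xF795 = 0x165B2 → wrap carry → 0x65B3
  0x65B3 + 0x2D61 = 0x09314
One's-complement sum = 0x9314.
Checksum = ~0x9314 & 0xFFFF = 0x6CEB.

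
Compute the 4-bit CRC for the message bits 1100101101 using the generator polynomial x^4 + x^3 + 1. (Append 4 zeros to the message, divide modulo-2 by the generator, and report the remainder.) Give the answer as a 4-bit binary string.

Append 4 zeros: 11001011010000. Divide by 11001 (XOR where the leading bit is 1):
  pos 0: 11001 XOR 11001 = 00000
  pos 6: 11010 XOR 11001 = 00011
  pos 9: 11000 XOR 11001 = 00001
Remainder (last 4 bits) = 0001. This is the CRC / FCS.

0001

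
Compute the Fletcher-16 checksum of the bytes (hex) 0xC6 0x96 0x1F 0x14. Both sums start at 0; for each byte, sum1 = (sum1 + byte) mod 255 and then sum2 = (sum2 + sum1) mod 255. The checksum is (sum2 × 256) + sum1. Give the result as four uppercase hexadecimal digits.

3190

Running sums (mod 255):
  after byte 0 (0xC6): sum1=198, sum2=198
  after byte 1 (0x96): sum1=93, sum2=36
  after byte 2 (0x1F): sum1=124, sum2=160
  after byte 3 (0x14): sum1=144, sum2=49
Checksum = sum2·256 + sum1 = 49·256 + 144 = 12688 = 0x3190.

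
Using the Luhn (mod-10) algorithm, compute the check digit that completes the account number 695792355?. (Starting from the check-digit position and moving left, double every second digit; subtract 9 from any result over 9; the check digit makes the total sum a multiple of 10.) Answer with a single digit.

Partial digits right→left: 5 5 3 2 9 7 5 9 6
Double every second digit counting from the check-digit position (so the 1st, 3rd, 5th, ... of the partial from the right).
  doubled (with −9 where >9): 1 6 9 1 3 → sum 20
  kept as-is: 5 2 7 9 → sum 23
Total = 20 + 23 = 43.
Check digit = (10 − (43 mod 10)) mod 10 = 7.

7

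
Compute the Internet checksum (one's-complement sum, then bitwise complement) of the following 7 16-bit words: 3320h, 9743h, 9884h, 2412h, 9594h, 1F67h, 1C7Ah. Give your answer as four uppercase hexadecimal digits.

A78F

One's-complement addition (fold any carry out of bit 15 back into bit 0):
  0x3320 + 0x9743 = 0x0CA63
  0xCA63 + 0x9884 = 0x162E7 → wrap carry → 0x62E8
  0x62E8 + 0x2412 = 0x086FA
  0x86FA + 0x9594 = 0x11C8E → wrap carry → 0x1C8F
  0x1C8F + 0x1F67 = 0x03BF6
  0x3BF6 + 0x1C7A = 0x05870
One's-complement sum = 0x5870.
Checksum = ~0x5870 & 0xFFFF = 0xA78F.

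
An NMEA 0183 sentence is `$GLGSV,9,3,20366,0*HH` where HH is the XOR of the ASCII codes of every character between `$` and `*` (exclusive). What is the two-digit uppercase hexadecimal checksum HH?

42

XOR the ASCII codes of the payload characters:
  'G' = 0x47 → acc = 0x47
  'L' = 0x4C → acc = 0x0B
  'G' = 0x47 → acc = 0x4C
  'S' = 0x53 → acc = 0x1F
  'V' = 0x56 → acc = 0x49
  ',' = 0x2C → acc = 0x65
  '9' = 0x39 → acc = 0x5C
  ',' = 0x2C → acc = 0x70
  '3' = 0x33 → acc = 0x43
  ',' = 0x2C → acc = 0x6F
  '2' = 0x32 → acc = 0x5D
  '0' = 0x30 → acc = 0x6D
  '3' = 0x33 → acc = 0x5E
  '6' = 0x36 → acc = 0x68
  '6' = 0x36 → acc = 0x5E
  ',' = 0x2C → acc = 0x72
  '0' = 0x30 → acc = 0x42
Checksum = 0x42.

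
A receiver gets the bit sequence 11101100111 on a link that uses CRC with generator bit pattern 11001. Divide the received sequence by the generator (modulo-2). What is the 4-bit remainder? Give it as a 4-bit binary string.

0010

Modulo-2 division of 11101100111 by 11001:
  pos 0: 11101 XOR 11001 = 00100
  pos 2: 10010 XOR 11001 = 01011
  pos 3: 10110 XOR 11001 = 01111
  pos 4: 11111 XOR 11001 = 00110
  pos 6: 11011 XOR 11001 = 00010
Remainder = 0010 (nonzero — an error is detected).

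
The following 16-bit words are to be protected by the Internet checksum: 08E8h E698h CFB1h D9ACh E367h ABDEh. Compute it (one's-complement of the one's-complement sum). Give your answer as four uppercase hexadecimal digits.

One's-complement addition (fold any carry out of bit 15 back into bit 0):
  0x08E8 + 0xE698 = 0x0EF80
  0xEF80 + 0xCFB1 = 0x1BF31 → wrap carry → 0xBF32
  0xBF32 + 0xD9AC = 0x198DE → wrap carry → 0x98DF
  0x98DF + 0xE367 = 0x17C46 → wrap carry → 0x7C47
  0x7C47 + 0xABDE = 0x12825 → wrap carry → 0x2826
One's-complement sum = 0x2826.
Checksum = ~0x2826 & 0xFFFF = 0xD7D9.

D7D9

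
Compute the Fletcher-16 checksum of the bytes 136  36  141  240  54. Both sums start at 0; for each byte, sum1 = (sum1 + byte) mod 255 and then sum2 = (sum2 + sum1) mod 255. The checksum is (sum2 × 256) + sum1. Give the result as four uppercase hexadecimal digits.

FB61

Running sums (mod 255):
  after byte 0 (136): sum1=136, sum2=136
  after byte 1 (36): sum1=172, sum2=53
  after byte 2 (141): sum1=58, sum2=111
  after byte 3 (240): sum1=43, sum2=154
  after byte 4 (54): sum1=97, sum2=251
Checksum = sum2·256 + sum1 = 251·256 + 97 = 64353 = 0xFB61.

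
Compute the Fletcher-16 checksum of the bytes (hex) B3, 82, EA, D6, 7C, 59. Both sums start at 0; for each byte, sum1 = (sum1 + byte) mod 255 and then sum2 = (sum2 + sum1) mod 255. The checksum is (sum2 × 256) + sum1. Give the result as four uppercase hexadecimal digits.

Running sums (mod 255):
  after byte 0 (B3): sum1=179, sum2=179
  after byte 1 (82): sum1=54, sum2=233
  after byte 2 (EA): sum1=33, sum2=11
  after byte 3 (D6): sum1=247, sum2=3
  after byte 4 (7C): sum1=116, sum2=119
  after byte 5 (59): sum1=205, sum2=69
Checksum = sum2·256 + sum1 = 69·256 + 205 = 17869 = 0x45CD.

45CD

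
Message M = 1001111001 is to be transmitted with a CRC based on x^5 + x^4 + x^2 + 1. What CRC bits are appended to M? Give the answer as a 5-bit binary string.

Append 5 zeros: 100111100100000. Divide by 110101 (XOR where the leading bit is 1):
  pos 0: 100111 XOR 110101 = 010010
  pos 1: 100101 XOR 110101 = 010000
  pos 2: 100000 XOR 110101 = 010101
  pos 3: 101010 XOR 110101 = 011111
  pos 4: 111111 XOR 110101 = 001010
  pos 6: 101000 XOR 110101 = 011101
  pos 7: 111010 XOR 110101 = 001111
  pos 9: 111100 XOR 110101 = 001001
Remainder (last 5 bits) = 01001. This is the CRC / FCS.

01001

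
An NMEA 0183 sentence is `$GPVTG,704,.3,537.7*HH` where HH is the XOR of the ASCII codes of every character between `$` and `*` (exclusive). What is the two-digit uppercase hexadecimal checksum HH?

78

XOR the ASCII codes of the payload characters:
  'G' = 0x47 → acc = 0x47
  'P' = 0x50 → acc = 0x17
  'V' = 0x56 → acc = 0x41
  'T' = 0x54 → acc = 0x15
  'G' = 0x47 → acc = 0x52
  ',' = 0x2C → acc = 0x7E
  '7' = 0x37 → acc = 0x49
  '0' = 0x30 → acc = 0x79
  '4' = 0x34 → acc = 0x4D
  ',' = 0x2C → acc = 0x61
  '.' = 0x2E → acc = 0x4F
  '3' = 0x33 → acc = 0x7C
  ',' = 0x2C → acc = 0x50
  '5' = 0x35 → acc = 0x65
  '3' = 0x33 → acc = 0x56
  '7' = 0x37 → acc = 0x61
  '.' = 0x2E → acc = 0x4F
  '7' = 0x37 → acc = 0x78
Checksum = 0x78.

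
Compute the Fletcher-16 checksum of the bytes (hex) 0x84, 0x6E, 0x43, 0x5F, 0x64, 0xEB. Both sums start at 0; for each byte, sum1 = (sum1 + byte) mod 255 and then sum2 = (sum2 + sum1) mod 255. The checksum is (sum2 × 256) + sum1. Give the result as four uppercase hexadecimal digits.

Running sums (mod 255):
  after byte 0 (0x84): sum1=132, sum2=132
  after byte 1 (0x6E): sum1=242, sum2=119
  after byte 2 (0x43): sum1=54, sum2=173
  after byte 3 (0x5F): sum1=149, sum2=67
  after byte 4 (0x64): sum1=249, sum2=61
  after byte 5 (0xEB): sum1=229, sum2=35
Checksum = sum2·256 + sum1 = 35·256 + 229 = 9189 = 0x23E5.

23E5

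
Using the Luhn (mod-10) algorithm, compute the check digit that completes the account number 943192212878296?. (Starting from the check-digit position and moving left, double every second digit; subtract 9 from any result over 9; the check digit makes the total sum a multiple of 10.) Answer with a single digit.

3

Partial digits right→left: 6 9 2 8 7 8 2 1 2 2 9 1 3 4 9
Double every second digit counting from the check-digit position (so the 1st, 3rd, 5th, ... of the partial from the right).
  doubled (with −9 where >9): 3 4 5 4 4 9 6 9 → sum 44
  kept as-is: 9 8 8 1 2 1 4 → sum 33
Total = 44 + 33 = 77.
Check digit = (10 − (77 mod 10)) mod 10 = 3.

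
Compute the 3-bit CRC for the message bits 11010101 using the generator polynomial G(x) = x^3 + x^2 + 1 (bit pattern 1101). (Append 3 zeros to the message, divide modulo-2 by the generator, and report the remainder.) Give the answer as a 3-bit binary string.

Append 3 zeros: 11010101000. Divide by 1101 (XOR where the leading bit is 1):
  pos 0: 1101 XOR 1101 = 0000
  pos 5: 1010 XOR 1101 = 0111
  pos 6: 1110 XOR 1101 = 0011
Remainder (last 3 bits) = 110. This is the CRC / FCS.

110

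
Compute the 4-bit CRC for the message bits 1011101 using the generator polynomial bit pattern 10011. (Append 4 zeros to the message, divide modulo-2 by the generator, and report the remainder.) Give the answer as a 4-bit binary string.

Append 4 zeros: 10111010000. Divide by 10011 (XOR where the leading bit is 1):
  pos 0: 10111 XOR 10011 = 00100
  pos 2: 10001 XOR 10011 = 00010
  pos 5: 10000 XOR 10011 = 00011
Remainder (last 4 bits) = 0110. This is the CRC / FCS.

0110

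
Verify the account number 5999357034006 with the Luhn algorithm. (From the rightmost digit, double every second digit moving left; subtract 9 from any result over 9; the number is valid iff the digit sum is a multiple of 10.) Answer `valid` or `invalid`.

From the right, keep odd positions and double even positions (subtract 9 from any doubled value over 9):
  doubled (positions 2,4,...): 0 8 0 1 9 9 → sum 27
  kept (positions 1,3,...): 6 0 3 7 3 9 5 → sum 33
Total = 60.
60 mod 10 = 0, so the number is valid.

valid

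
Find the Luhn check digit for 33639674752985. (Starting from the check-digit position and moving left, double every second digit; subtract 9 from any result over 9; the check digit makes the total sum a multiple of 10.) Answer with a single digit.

4

Partial digits right→left: 5 8 9 2 5 7 4 7 6 9 3 6 3 3
Double every second digit counting from the check-digit position (so the 1st, 3rd, 5th, ... of the partial from the right).
  doubled (with −9 where >9): 1 9 1 8 3 6 6 → sum 34
  kept as-is: 8 2 7 7 9 6 3 → sum 42
Total = 34 + 42 = 76.
Check digit = (10 − (76 mod 10)) mod 10 = 4.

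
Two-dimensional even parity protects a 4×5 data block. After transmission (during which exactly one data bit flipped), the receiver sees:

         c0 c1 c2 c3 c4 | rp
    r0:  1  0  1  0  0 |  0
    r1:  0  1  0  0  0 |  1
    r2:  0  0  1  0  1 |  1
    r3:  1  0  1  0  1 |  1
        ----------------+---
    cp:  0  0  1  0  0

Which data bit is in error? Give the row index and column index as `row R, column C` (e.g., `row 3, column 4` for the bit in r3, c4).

Recompute each row's even parity and compare to rp:
  r0: data parity 0, sent rp 0 → ok
  r1: data parity 1, sent rp 1 → ok
  r2: data parity 0, sent rp 1 → mismatch
  r3: data parity 1, sent rp 1 → ok
Recompute each column's even parity and compare to cp:
  c0: data parity 0, sent cp 0 → ok
  c1: data parity 1, sent cp 0 → mismatch
  c2: data parity 1, sent cp 1 → ok
  c3: data parity 0, sent cp 0 → ok
  c4: data parity 0, sent cp 0 → ok
Exactly one row (r2) and one column (c1) fail → the flipped bit is at their intersection.

row 2, column 1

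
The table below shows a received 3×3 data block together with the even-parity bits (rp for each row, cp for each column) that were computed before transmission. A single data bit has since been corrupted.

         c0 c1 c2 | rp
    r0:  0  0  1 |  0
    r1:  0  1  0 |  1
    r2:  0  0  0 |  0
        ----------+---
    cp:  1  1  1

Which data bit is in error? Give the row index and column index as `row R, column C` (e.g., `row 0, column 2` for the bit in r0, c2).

Recompute each row's even parity and compare to rp:
  r0: data parity 1, sent rp 0 → mismatch
  r1: data parity 1, sent rp 1 → ok
  r2: data parity 0, sent rp 0 → ok
Recompute each column's even parity and compare to cp:
  c0: data parity 0, sent cp 1 → mismatch
  c1: data parity 1, sent cp 1 → ok
  c2: data parity 1, sent cp 1 → ok
Exactly one row (r0) and one column (c0) fail → the flipped bit is at their intersection.

row 0, column 0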